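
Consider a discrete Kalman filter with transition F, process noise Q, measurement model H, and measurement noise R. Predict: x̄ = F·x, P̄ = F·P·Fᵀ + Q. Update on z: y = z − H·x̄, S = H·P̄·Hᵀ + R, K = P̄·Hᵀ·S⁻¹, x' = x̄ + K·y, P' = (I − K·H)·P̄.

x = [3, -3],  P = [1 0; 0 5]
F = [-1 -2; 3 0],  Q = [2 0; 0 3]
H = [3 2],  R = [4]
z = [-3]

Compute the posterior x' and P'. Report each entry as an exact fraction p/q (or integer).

x' = [-1221/223, 1557/223]
P' = [1160/223 -1614/223; -1614/223 2451/223]

x̄ = F·x = [3, 9]
P̄ = F·P·Fᵀ + Q = [23 -3; -3 12]
y = z − H·x̄ = [-30]
S = H·P̄·Hᵀ + R = [223]
K = P̄·Hᵀ·S⁻¹ = [63/223; 15/223]
x' = x̄ + K·y = [-1221/223, 1557/223]
P' = (I − K·H)·P̄ = [1160/223 -1614/223; -1614/223 2451/223]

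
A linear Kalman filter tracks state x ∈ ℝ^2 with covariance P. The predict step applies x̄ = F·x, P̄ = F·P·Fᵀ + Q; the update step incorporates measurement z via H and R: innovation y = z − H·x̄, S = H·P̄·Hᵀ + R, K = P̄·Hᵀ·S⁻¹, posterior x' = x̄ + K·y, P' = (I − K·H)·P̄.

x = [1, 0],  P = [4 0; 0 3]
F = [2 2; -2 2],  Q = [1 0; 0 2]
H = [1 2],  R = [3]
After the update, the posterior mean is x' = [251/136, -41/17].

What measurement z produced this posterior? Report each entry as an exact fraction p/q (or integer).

x̄ = F·x = [2, -2]
P̄ = F·P·Fᵀ + Q = [29 -4; -4 30]
S = H·P̄·Hᵀ + R = [136]
K = P̄·Hᵀ·S⁻¹ = [21/136; 7/17]
x' − x̄ = [-21/136, -7/17] = K·y
y = (KᵀK)⁻¹·Kᵀ·(x' − x̄) = [-1]
z = y + H·x̄ = [-1] + [-2] = [-3]

z = [-3]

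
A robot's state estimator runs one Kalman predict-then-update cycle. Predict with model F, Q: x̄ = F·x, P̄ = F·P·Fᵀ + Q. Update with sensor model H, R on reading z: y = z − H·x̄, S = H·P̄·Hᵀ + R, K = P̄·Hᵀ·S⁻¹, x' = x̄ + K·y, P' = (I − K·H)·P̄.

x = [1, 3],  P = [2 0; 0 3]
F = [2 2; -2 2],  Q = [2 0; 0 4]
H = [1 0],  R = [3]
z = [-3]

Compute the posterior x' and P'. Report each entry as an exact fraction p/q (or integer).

x' = [-42/25, 56/25]
P' = [66/25 12/25; 12/25 584/25]

x̄ = F·x = [8, 4]
P̄ = F·P·Fᵀ + Q = [22 4; 4 24]
y = z − H·x̄ = [-11]
S = H·P̄·Hᵀ + R = [25]
K = P̄·Hᵀ·S⁻¹ = [22/25; 4/25]
x' = x̄ + K·y = [-42/25, 56/25]
P' = (I − K·H)·P̄ = [66/25 12/25; 12/25 584/25]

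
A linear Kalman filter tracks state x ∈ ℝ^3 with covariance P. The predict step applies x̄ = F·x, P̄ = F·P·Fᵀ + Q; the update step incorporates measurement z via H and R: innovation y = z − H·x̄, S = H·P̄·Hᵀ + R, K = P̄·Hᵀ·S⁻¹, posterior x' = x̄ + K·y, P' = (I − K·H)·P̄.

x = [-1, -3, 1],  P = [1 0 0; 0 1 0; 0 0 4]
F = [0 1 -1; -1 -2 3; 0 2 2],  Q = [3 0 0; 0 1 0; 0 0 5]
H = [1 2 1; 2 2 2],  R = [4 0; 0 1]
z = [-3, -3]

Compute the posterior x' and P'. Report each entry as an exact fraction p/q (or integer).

x' = [1310/4801, 5056/4801, -14653/4801]
P' = [16948/4801 -8282/4801 -8072/4801; -8282/4801 14550/4801 -6922/4801; -8072/4801 -6922/4801 16200/4801]

x̄ = F·x = [-4, 10, -4]
P̄ = F·P·Fᵀ + Q = [8 -14 -6; -14 42 20; -6 20 25]
y = z − H·x̄ = [-15, -7]
S = H·P̄·Hᵀ + R = [217 246; 246 301]
K = P̄·Hᵀ·S⁻¹ = [-1922/4801 1188/4801; 3474/4801 -1308/4801; -1429/4801 2412/4801]
x' = x̄ + K·y = [1310/4801, 5056/4801, -14653/4801]
P' = (I − K·H)·P̄ = [16948/4801 -8282/4801 -8072/4801; -8282/4801 14550/4801 -6922/4801; -8072/4801 -6922/4801 16200/4801]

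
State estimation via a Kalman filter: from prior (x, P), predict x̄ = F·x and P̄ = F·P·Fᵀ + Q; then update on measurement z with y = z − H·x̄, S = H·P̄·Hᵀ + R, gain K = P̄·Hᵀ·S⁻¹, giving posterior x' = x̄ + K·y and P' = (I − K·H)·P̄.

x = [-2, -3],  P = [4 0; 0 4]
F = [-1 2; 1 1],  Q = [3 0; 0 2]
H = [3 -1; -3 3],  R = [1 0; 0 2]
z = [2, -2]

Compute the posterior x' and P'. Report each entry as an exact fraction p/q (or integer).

x̄ = F·x = [-4, -5]
P̄ = F·P·Fᵀ + Q = [23 4; 4 10]
y = z − H·x̄ = [9, 1]
S = H·P̄·Hᵀ + R = [194 -189; -189 227]
K = P̄·Hᵀ·S⁻¹ = [3982/8317 1227/8317; 3856/8317 3870/8317]
x' = x̄ + K·y = [3797/8317, -3011/8317]
P' = (I − K·H)·P̄ = [2400/8317 3218/8317; 3218/8317 5798/8317]

x' = [3797/8317, -3011/8317]
P' = [2400/8317 3218/8317; 3218/8317 5798/8317]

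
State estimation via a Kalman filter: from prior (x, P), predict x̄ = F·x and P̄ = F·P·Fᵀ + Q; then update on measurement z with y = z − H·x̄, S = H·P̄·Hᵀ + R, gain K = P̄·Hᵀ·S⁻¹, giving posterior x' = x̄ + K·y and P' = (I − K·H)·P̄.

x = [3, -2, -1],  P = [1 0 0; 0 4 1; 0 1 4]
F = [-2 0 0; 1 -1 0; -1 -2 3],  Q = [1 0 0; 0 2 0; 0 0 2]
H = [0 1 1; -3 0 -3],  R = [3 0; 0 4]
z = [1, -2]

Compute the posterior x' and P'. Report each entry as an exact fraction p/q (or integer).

x̄ = F·x = [-6, 5, -2]
P̄ = F·P·Fᵀ + Q = [5 -2 2; -2 7 4; 2 4 43]
y = z − H·x̄ = [-2, -26]
S = H·P̄·Hᵀ + R = [61 -141; -141 472]
K = P̄·Hᵀ·S⁻¹ = [-423/1273 -183/1273; 4346/8911 1185/8911; 47/133 -24/133]
x' = x̄ + K·y = [-2034/1273, 5053/8911, 264/133]
P' = (I − K·H)·P̄ = [2522/1273 1009/1273 -34/19; 1009/1273 21681/8911 -129/133; -34/19 -129/133 270/133]

x' = [-2034/1273, 5053/8911, 264/133]
P' = [2522/1273 1009/1273 -34/19; 1009/1273 21681/8911 -129/133; -34/19 -129/133 270/133]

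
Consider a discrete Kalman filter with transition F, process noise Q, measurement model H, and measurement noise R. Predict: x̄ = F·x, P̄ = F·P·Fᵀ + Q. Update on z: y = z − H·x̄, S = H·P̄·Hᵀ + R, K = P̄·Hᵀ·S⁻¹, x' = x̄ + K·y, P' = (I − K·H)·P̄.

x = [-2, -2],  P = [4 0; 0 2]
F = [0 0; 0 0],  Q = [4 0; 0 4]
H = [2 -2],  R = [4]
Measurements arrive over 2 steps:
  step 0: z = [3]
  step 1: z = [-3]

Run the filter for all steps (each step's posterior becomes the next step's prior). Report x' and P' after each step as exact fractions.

step 0: x̄ = F·x = [0, 0]
step 0: P̄ = F·P·Fᵀ + Q = [4 0; 0 4]
step 0: y = z − H·x̄ = [3]
step 0: S = H·P̄·Hᵀ + R = [36]
step 0: K = P̄·Hᵀ·S⁻¹ = [2/9; -2/9]
step 0: x' = x̄ + K·y = [2/3, -2/3]
step 0: P' = (I − K·H)·P̄ = [20/9 16/9; 16/9 20/9]
step 1: x̄ = F·x = [0, 0]
step 1: P̄ = F·P·Fᵀ + Q = [4 0; 0 4]
step 1: y = z − H·x̄ = [-3]
step 1: S = H·P̄·Hᵀ + R = [36]
step 1: K = P̄·Hᵀ·S⁻¹ = [2/9; -2/9]
step 1: x' = x̄ + K·y = [-2/3, 2/3]
step 1: P' = (I − K·H)·P̄ = [20/9 16/9; 16/9 20/9]

step 0: x' = [2/3, -2/3], P' = [20/9 16/9; 16/9 20/9]
step 1: x' = [-2/3, 2/3], P' = [20/9 16/9; 16/9 20/9]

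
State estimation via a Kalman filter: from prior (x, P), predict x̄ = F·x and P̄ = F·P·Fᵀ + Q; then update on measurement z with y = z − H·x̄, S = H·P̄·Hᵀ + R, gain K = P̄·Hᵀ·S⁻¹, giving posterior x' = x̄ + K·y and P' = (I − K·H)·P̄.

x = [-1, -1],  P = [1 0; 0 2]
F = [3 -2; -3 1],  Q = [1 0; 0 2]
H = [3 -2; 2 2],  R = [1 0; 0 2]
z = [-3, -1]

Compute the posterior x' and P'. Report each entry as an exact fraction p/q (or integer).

x' = [-2676/3631, 1477/3631]
P' = [408/3631 247/3631; 247/3631 728/3631]

x̄ = F·x = [-1, 2]
P̄ = F·P·Fᵀ + Q = [18 -13; -13 13]
y = z − H·x̄ = [4, -3]
S = H·P̄·Hᵀ + R = [371 30; 30 22]
K = P̄·Hᵀ·S⁻¹ = [730/3631 655/3631; -715/3631 975/3631]
x' = x̄ + K·y = [-2676/3631, 1477/3631]
P' = (I − K·H)·P̄ = [408/3631 247/3631; 247/3631 728/3631]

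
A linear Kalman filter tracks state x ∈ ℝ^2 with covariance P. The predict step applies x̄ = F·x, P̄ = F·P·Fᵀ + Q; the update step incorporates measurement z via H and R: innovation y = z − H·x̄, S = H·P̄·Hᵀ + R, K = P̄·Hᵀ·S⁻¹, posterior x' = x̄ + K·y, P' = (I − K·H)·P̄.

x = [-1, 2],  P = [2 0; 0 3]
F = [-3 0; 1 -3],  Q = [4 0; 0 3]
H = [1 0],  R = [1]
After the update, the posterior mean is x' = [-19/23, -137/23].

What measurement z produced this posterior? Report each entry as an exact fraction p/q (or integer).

x̄ = F·x = [3, -7]
P̄ = F·P·Fᵀ + Q = [22 -6; -6 32]
S = H·P̄·Hᵀ + R = [23]
K = P̄·Hᵀ·S⁻¹ = [22/23; -6/23]
x' − x̄ = [-88/23, 24/23] = K·y
y = (KᵀK)⁻¹·Kᵀ·(x' − x̄) = [-4]
z = y + H·x̄ = [-4] + [3] = [-1]

z = [-1]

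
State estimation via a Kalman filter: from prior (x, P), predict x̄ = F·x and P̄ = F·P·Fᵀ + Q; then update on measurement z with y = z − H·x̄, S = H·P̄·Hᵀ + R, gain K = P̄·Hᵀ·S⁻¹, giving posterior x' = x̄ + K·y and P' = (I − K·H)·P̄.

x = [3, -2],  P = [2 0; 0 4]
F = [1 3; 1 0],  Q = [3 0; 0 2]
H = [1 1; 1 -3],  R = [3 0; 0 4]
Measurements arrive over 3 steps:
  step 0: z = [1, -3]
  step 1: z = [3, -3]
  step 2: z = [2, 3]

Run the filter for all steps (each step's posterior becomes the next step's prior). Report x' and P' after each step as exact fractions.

step 0: x̄ = F·x = [-3, 3]
step 0: P̄ = F·P·Fᵀ + Q = [41 2; 2 4]
step 0: y = z − H·x̄ = [1, 9]
step 0: S = H·P̄·Hᵀ + R = [52 25; 25 69]
step 0: K = P̄·Hᵀ·S⁻¹ = [2092/2963 745/2963; 664/2963 -670/2963]
step 0: x' = x̄ + K·y = [-92/2963, 3523/2963]
step 0: P' = (I − K·H)·P̄ = [5452/2963 824/2963; 824/2963 1168/2963]
step 1: x̄ = F·x = [10477/2963, -92/2963]
step 1: P̄ = F·P·Fᵀ + Q = [29797/2963 7924/2963; 7924/2963 11378/2963]
step 1: y = z − H·x̄ = [-1496/2963, -19642/2963]
step 1: S = H·P̄·Hᵀ + R = [65912/2963 -20185/2963; -20185/2963 96507/2963]
step 1: K = P̄·Hᵀ·S⁻¹ = [1269644/2009293 35545/182663; 450128/2009293 -41050/182663]
step 1: x' = x̄ + K·y = [351979/182663, 245792/182663]
step 1: P' = (I − K·H)·P̄ = [3247694/2009293 561238/2009293; 561238/2009293 789146/2009293]
step 2: x̄ = F·x = [1089355/182663, 351979/182663]
step 2: P̄ = F·P·Fᵀ + Q = [19745315/2009293 4931408/2009293; 4931408/2009293 7266280/2009293]
step 2: y = z − H·x̄ = [-1076008/182663, 514571/182663]
step 2: S = H·P̄·Hᵀ + R = [42902290/2009293 -11916341/2009293; -11916341/2009293 63590559/2009293]
step 2: K = P̄·Hᵀ·S⁻¹ = [810337516/1287110153 252063481/1287110153; 40857280/183872879 -41116072/183872879]
step 2: x' = x̄ + K·y = [3612635226/1287110153, -2192597/183872879]
step 2: P' = (I − K·H)·P̄ = [2075322892/1287110153 50812808/183872879; 50812808/183872879 71759032/183872879]

step 0: x' = [-92/2963, 3523/2963], P' = [5452/2963 824/2963; 824/2963 1168/2963]
step 1: x' = [351979/182663, 245792/182663], P' = [3247694/2009293 561238/2009293; 561238/2009293 789146/2009293]
step 2: x' = [3612635226/1287110153, -2192597/183872879], P' = [2075322892/1287110153 50812808/183872879; 50812808/183872879 71759032/183872879]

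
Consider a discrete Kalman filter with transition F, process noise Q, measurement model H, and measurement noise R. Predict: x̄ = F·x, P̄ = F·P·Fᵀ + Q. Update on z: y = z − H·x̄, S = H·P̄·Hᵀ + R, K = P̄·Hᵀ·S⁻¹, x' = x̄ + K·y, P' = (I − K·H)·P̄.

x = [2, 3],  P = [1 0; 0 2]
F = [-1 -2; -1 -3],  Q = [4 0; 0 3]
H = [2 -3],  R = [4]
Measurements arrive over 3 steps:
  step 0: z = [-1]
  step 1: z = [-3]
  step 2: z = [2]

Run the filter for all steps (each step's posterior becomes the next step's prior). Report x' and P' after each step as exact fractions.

step 0: x' = [-275/49, -179/49], P' = [1105/98 377/49; 377/49 278/49]
step 1: x' = [117774/27151, 5705/1429], P' = [595847/27151 21690/1429; 21690/1429 15608/1429]
step 2: x' = [-26303303/13406844, -13640347/6703422], P' = [318536765/13406844 110331541/6703422; 110331541/6703422 39638969/3351711]

step 0: x̄ = F·x = [-8, -11]
step 0: P̄ = F·P·Fᵀ + Q = [13 13; 13 22]
step 0: y = z − H·x̄ = [-18]
step 0: S = H·P̄·Hᵀ + R = [98]
step 0: K = P̄·Hᵀ·S⁻¹ = [-13/98; -20/49]
step 0: x' = x̄ + K·y = [-275/49, -179/49]
step 0: P' = (I − K·H)·P̄ = [1105/98 377/49; 377/49 278/49]
step 1: x̄ = F·x = [633/49, 116/7]
step 1: P̄ = F·P·Fᵀ + Q = [6737/98 1173/14; 1173/14 223/2]
step 1: y = z − H·x̄ = [1023/49]
step 1: S = H·P̄·Hᵀ + R = [27151/98]
step 1: K = P̄·Hᵀ·S⁻¹ = [-11159/27151; -861/1429]
step 1: x' = x̄ + K·y = [117774/27151, 5705/1429]
step 1: P' = (I − K·H)·P̄ = [595847/27151 21690/1429; 21690/1429 15608/1429]
step 2: x̄ = F·x = [-334564/27151, -442959/27151]
step 2: P̄ = F·P·Fᵀ + Q = [3539099/27151 4435709/27151; 4435709/27151 5818928/27151]
step 2: y = z − H·x̄ = [-605447/27151]
step 2: S = H·P̄·Hᵀ + R = [13406844/27151]
step 2: K = P̄·Hᵀ·S⁻¹ = [-6228929/13406844; -4292683/6703422]
step 2: x' = x̄ + K·y = [-26303303/13406844, -13640347/6703422]
step 2: P' = (I − K·H)·P̄ = [318536765/13406844 110331541/6703422; 110331541/6703422 39638969/3351711]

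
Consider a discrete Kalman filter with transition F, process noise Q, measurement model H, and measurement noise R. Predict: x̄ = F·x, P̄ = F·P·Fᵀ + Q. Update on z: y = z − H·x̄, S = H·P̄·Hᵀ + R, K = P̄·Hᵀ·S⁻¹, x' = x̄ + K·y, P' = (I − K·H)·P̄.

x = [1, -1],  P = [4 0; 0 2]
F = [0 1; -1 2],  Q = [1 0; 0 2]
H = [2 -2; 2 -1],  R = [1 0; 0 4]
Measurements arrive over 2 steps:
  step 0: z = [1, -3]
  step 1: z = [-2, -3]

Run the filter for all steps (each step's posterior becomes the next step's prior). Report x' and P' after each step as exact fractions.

step 0: x̄ = F·x = [-1, -3]
step 0: P̄ = F·P·Fᵀ + Q = [3 4; 4 14]
step 0: y = z − H·x̄ = [-3, -4]
step 0: S = H·P̄·Hᵀ + R = [37 16; 16 14]
step 0: K = P̄·Hᵀ·S⁻¹ = [-30/131 53/131; -92/131 49/131]
step 0: x' = x̄ + K·y = [-253/131, -313/131]
step 0: P' = (I − K·H)·P̄ = [227/131 242/131; 242/131 288/131]
step 1: x̄ = F·x = [-313/131, -373/131]
step 1: P̄ = F·P·Fᵀ + Q = [419/131 334/131; 334/131 673/131]
step 1: y = z − H·x̄ = [-382/131, -140/131]
step 1: S = H·P̄·Hᵀ + R = [1827/131 1018/131; 1018/131 1537/131]
step 1: K = P̄·Hᵀ·S⁻¹ = [-1922/13525 5708/13525; -7916/13525 5199/13525]
step 1: x' = x̄ + K·y = [-32811/13525, -20983/13525]
step 1: P' = (I − K·H)·P̄ = [23793/13525 24754/13525; 24754/13525 28712/13525]

step 0: x' = [-253/131, -313/131], P' = [227/131 242/131; 242/131 288/131]
step 1: x' = [-32811/13525, -20983/13525], P' = [23793/13525 24754/13525; 24754/13525 28712/13525]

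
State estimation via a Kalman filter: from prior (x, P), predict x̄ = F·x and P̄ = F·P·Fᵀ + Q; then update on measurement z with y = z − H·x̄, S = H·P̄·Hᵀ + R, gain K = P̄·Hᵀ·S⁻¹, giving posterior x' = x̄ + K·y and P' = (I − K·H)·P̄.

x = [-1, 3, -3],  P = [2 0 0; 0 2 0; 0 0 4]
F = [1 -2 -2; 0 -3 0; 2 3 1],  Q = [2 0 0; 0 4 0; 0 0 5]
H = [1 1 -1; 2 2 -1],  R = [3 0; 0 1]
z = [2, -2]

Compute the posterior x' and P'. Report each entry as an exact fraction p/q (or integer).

x' = [2531/1005, -1711/335, -3394/1005]
P' = [2468/335 -5812/1005 2744/1005; -5812/1005 6206/1005 568/1005; 2744/1005 568/1005 2083/335]

x̄ = F·x = [-1, -9, 4]
P̄ = F·P·Fᵀ + Q = [28 12 -16; 12 22 -18; -16 -18 35]
y = z − H·x̄ = [16, 22]
S = H·P̄·Hᵀ + R = [180 285; 285 468]
K = P̄·Hᵀ·S⁻¹ = [-128/335 88/201; -58/1005 44/201; -979/1005 25/67]
x' = x̄ + K·y = [2531/1005, -1711/335, -3394/1005]
P' = (I − K·H)·P̄ = [2468/335 -5812/1005 2744/1005; -5812/1005 6206/1005 568/1005; 2744/1005 568/1005 2083/335]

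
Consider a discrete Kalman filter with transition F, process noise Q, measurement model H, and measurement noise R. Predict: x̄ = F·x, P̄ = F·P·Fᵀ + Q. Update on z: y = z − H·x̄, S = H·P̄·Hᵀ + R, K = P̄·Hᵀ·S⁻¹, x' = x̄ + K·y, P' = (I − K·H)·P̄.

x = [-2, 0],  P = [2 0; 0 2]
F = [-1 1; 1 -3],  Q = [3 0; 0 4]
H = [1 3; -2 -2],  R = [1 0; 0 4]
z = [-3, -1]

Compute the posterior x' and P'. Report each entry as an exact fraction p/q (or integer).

x' = [2601/1214, -1038/607]
P' = [1047/607 -424/607; -424/607 232/607]

x̄ = F·x = [2, -2]
P̄ = F·P·Fᵀ + Q = [7 -8; -8 24]
y = z − H·x̄ = [1, -1]
S = H·P̄·Hᵀ + R = [176 -94; -94 64]
K = P̄·Hᵀ·S⁻¹ = [-225/607 -623/1214; 272/607 96/607]
x' = x̄ + K·y = [2601/1214, -1038/607]
P' = (I − K·H)·P̄ = [1047/607 -424/607; -424/607 232/607]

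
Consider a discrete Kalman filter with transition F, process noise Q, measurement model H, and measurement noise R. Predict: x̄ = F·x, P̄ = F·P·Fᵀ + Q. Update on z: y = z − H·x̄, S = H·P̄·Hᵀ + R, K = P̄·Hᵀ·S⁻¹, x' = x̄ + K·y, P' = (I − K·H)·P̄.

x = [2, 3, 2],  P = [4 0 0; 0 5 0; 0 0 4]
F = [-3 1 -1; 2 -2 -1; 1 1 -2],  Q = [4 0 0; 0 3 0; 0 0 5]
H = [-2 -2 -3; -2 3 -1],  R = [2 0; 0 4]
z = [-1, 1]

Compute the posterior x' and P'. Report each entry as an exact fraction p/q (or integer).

x' = [-10059/2104, -13139/9468, 62819/14202]
P' = [156597/16832 26765/8416 -34845/4208; 26765/8416 17615/12624 -56333/18936; -34845/4208 -56333/18936 217199/28404]

x̄ = F·x = [-5, -4, 1]
P̄ = F·P·Fᵀ + Q = [49 -30 1; -30 43 6; 1 6 30]
y = z − H·x̄ = [-16, 4]
S = H·P̄·Hᵀ + R = [484 54; 54 945]
K = P̄·Hᵀ·S⁻¹ = [-1057/16832 -1653/8416; -953/8416 7579/37872; -903/4208 -145/56808]
x' = x̄ + K·y = [-10059/2104, -13139/9468, 62819/14202]
P' = (I − K·H)·P̄ = [156597/16832 26765/8416 -34845/4208; 26765/8416 17615/12624 -56333/18936; -34845/4208 -56333/18936 217199/28404]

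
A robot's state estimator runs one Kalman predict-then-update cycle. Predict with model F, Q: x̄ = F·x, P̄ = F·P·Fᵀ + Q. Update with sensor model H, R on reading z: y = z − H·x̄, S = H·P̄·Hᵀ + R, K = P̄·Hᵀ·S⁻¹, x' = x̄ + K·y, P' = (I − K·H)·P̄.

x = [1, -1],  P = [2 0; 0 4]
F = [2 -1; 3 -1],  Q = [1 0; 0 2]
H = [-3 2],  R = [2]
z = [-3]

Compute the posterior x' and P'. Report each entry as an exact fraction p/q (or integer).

x̄ = F·x = [3, 4]
P̄ = F·P·Fᵀ + Q = [13 16; 16 24]
y = z − H·x̄ = [-2]
S = H·P̄·Hᵀ + R = [23]
K = P̄·Hᵀ·S⁻¹ = [-7/23; 0]
x' = x̄ + K·y = [83/23, 4]
P' = (I − K·H)·P̄ = [250/23 16; 16 24]

x' = [83/23, 4]
P' = [250/23 16; 16 24]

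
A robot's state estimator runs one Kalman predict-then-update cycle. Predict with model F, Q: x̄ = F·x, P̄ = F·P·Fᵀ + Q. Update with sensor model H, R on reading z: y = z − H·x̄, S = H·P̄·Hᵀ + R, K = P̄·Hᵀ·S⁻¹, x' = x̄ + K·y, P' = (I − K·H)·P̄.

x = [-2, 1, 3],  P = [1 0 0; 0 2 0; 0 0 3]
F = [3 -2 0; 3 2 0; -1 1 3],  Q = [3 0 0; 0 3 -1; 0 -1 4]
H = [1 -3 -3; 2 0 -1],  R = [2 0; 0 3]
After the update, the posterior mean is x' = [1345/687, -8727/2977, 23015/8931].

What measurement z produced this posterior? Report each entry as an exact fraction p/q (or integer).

x̄ = F·x = [-8, -4, 12]
P̄ = F·P·Fᵀ + Q = [20 1 -7; 1 20 0; -7 0 34]
S = H·P̄·Hᵀ + R = [544 185; 185 145]
K = P̄·Hᵀ·S⁻¹ = [-49/687 1426/3435; -595/2977 4001/14885; -1385/8931 -5947/44655]
x' − x̄ = [6841/687, 3181/2977, -84157/8931] = K·y
y = (KᵀK)⁻¹·Kᵀ·(x' − x̄) = [35, 30]
z = y + H·x̄ = [35, 30] + [-32, -28] = [3, 2]

z = [3, 2]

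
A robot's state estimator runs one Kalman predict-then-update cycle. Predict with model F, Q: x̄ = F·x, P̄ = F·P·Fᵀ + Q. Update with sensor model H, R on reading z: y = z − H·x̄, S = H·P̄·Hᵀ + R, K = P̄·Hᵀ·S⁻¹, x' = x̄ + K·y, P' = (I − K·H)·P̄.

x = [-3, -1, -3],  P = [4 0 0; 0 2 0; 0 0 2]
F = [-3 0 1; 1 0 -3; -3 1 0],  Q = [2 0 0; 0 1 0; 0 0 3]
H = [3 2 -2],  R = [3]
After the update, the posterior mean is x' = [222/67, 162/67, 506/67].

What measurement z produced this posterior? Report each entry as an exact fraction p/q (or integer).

z = [-1]

x̄ = F·x = [6, 6, 8]
P̄ = F·P·Fᵀ + Q = [40 -18 36; -18 23 -12; 36 -12 41]
S = H·P̄·Hᵀ + R = [67]
K = P̄·Hᵀ·S⁻¹ = [12/67; 16/67; 2/67]
x' − x̄ = [-180/67, -240/67, -30/67] = K·y
y = (KᵀK)⁻¹·Kᵀ·(x' − x̄) = [-15]
z = y + H·x̄ = [-15] + [14] = [-1]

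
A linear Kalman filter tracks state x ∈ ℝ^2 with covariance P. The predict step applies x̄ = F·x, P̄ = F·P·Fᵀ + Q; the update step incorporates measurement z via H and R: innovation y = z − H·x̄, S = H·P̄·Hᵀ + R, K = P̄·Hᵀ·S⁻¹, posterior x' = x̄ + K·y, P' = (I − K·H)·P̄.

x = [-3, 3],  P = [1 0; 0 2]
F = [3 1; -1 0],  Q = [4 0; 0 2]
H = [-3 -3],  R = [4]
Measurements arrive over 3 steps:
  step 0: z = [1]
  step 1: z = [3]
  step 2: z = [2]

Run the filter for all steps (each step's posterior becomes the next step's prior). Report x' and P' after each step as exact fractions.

step 0: x̄ = F·x = [-6, 3]
step 0: P̄ = F·P·Fᵀ + Q = [15 -3; -3 3]
step 0: y = z − H·x̄ = [-8]
step 0: S = H·P̄·Hᵀ + R = [112]
step 0: K = P̄·Hᵀ·S⁻¹ = [-9/28; 0]
step 0: x' = x̄ + K·y = [-24/7, 3]
step 0: P' = (I − K·H)·P̄ = [24/7 -3; -3 3]
step 1: x̄ = F·x = [-51/7, 24/7]
step 1: P̄ = F·P·Fᵀ + Q = [139/7 -51/7; -51/7 38/7]
step 1: y = z − H·x̄ = [-60/7]
step 1: S = H·P̄·Hᵀ + R = [703/7]
step 1: K = P̄·Hᵀ·S⁻¹ = [-264/703; 39/703]
step 1: x' = x̄ + K·y = [-2859/703, 2076/703]
step 1: P' = (I − K·H)·P̄ = [4003/703 -3651/703; -3651/703 3599/703]
step 2: x̄ = F·x = [-6501/703, 2859/703]
step 2: P̄ = F·P·Fᵀ + Q = [20532/703 -8358/703; -8358/703 5409/703]
step 2: y = z − H·x̄ = [-9520/703]
step 2: S = H·P̄·Hᵀ + R = [85837/703]
step 2: K = P̄·Hᵀ·S⁻¹ = [-36522/85837; 8847/85837]
step 2: x' = x̄ + K·y = [-299199/85837, 229281/85837]
step 2: P' = (I − K·H)·P̄ = [609600/85837 -560904/85837; -560904/85837 549108/85837]

step 0: x' = [-24/7, 3], P' = [24/7 -3; -3 3]
step 1: x' = [-2859/703, 2076/703], P' = [4003/703 -3651/703; -3651/703 3599/703]
step 2: x' = [-299199/85837, 229281/85837], P' = [609600/85837 -560904/85837; -560904/85837 549108/85837]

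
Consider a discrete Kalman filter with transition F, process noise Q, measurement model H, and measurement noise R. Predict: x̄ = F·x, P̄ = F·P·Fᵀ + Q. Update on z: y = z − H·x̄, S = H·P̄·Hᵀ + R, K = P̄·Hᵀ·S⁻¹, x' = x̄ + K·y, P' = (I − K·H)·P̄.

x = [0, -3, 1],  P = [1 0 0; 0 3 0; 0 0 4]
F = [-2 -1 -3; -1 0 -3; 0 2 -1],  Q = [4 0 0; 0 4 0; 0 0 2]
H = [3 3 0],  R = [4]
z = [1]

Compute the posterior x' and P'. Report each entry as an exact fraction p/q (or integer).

x' = [255/148, -207/148, -491/74]
P' = [907/296 -839/296 -489/148; -839/296 4511/1480 2481/740; -489/148 2481/740 5931/370]

x̄ = F·x = [0, -3, -7]
P̄ = F·P·Fᵀ + Q = [47 38 6; 38 41 12; 6 12 18]
y = z − H·x̄ = [10]
S = H·P̄·Hᵀ + R = [1480]
K = P̄·Hᵀ·S⁻¹ = [51/296; 237/1480; 27/740]
x' = x̄ + K·y = [255/148, -207/148, -491/74]
P' = (I − K·H)·P̄ = [907/296 -839/296 -489/148; -839/296 4511/1480 2481/740; -489/148 2481/740 5931/370]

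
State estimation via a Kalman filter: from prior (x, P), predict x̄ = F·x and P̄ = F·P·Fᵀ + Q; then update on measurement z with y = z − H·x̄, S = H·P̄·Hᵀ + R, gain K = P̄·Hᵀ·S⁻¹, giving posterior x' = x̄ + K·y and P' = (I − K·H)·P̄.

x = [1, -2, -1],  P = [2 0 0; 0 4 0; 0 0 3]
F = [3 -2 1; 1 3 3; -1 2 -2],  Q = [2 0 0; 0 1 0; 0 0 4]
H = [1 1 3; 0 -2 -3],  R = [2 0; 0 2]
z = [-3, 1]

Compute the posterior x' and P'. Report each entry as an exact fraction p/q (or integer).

x̄ = F·x = [6, -8, -3]
P̄ = F·P·Fᵀ + Q = [39 -9 -28; -9 66 4; -28 4 34]
y = z − H·x̄ = [8, -24]
S = H·P̄·Hᵀ + R = [251 -372; -372 620]
K = P̄·Hᵀ·S⁻¹ = [36/139 2757/8618; -87/139 -2619/4309; 60/139 703/8618]
x' = x̄ + K·y = [1698/4309, 6808/4309, -6483/4309]
P' = (I − K·H)·P̄ = [87708/4309 82719/4309 -56065/4309; 82719/4309 93351/4309 -60488/4309; -56065/4309 -60488/4309 40091/4309]

x' = [1698/4309, 6808/4309, -6483/4309]
P' = [87708/4309 82719/4309 -56065/4309; 82719/4309 93351/4309 -60488/4309; -56065/4309 -60488/4309 40091/4309]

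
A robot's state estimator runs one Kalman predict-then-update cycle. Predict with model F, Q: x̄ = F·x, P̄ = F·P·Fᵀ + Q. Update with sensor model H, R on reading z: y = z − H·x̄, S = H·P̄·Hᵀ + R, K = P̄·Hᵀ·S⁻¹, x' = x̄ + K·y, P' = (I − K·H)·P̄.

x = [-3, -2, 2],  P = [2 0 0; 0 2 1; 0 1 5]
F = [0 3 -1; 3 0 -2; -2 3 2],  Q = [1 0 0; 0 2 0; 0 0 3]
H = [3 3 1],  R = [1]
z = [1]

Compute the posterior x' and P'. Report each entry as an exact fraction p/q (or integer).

x̄ = F·x = [-8, -13, 4]
P̄ = F·P·Fᵀ + Q = [18 4 11; 4 40 -38; 11 -38 61]
y = z − H·x̄ = [60]
S = H·P̄·Hᵀ + R = [494]
K = P̄·Hᵀ·S⁻¹ = [77/494; 47/247; -10/247]
x' = x̄ + K·y = [334/247, -391/247, 388/247]
P' = (I − K·H)·P̄ = [2963/494 -2631/247 3487/247; -2631/247 5462/247 -8446/247; 3487/247 -8446/247 14867/247]

x' = [334/247, -391/247, 388/247]
P' = [2963/494 -2631/247 3487/247; -2631/247 5462/247 -8446/247; 3487/247 -8446/247 14867/247]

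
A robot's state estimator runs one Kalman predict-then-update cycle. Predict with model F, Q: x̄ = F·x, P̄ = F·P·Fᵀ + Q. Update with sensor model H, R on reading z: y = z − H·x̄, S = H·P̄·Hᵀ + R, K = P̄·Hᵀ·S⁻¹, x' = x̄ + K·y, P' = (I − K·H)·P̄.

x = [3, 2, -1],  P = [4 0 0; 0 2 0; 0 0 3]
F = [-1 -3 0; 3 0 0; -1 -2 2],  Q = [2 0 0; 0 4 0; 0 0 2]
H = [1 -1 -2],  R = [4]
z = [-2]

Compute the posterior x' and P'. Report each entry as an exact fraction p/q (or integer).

x̄ = F·x = [-9, 9, -9]
P̄ = F·P·Fᵀ + Q = [24 -12 16; -12 40 -12; 16 -12 26]
y = z − H·x̄ = [-2]
S = H·P̄·Hᵀ + R = [84]
K = P̄·Hᵀ·S⁻¹ = [1/21; -1/3; -2/7]
x' = x̄ + K·y = [-191/21, 29/3, -59/7]
P' = (I − K·H)·P̄ = [500/21 -32/3 120/7; -32/3 92/3 -20; 120/7 -20 134/7]

x' = [-191/21, 29/3, -59/7]
P' = [500/21 -32/3 120/7; -32/3 92/3 -20; 120/7 -20 134/7]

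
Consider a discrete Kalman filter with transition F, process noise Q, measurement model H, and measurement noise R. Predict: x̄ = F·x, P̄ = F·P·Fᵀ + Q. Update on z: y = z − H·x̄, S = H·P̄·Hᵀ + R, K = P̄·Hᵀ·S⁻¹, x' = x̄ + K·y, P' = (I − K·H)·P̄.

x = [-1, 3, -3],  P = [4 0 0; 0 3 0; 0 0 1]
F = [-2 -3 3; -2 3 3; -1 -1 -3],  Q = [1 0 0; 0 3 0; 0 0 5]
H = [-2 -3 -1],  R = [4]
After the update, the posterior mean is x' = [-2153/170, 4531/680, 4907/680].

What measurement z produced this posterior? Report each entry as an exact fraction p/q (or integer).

x̄ = F·x = [-16, 2, 7]
P̄ = F·P·Fᵀ + Q = [53 -2 8; -2 55 -10; 8 -10 21]
S = H·P̄·Hᵀ + R = [680]
K = P̄·Hᵀ·S⁻¹ = [-27/170; -151/680; -7/680]
x' − x̄ = [567/170, 3171/680, 147/680] = K·y
y = (KᵀK)⁻¹·Kᵀ·(x' − x̄) = [-21]
z = y + H·x̄ = [-21] + [19] = [-2]

z = [-2]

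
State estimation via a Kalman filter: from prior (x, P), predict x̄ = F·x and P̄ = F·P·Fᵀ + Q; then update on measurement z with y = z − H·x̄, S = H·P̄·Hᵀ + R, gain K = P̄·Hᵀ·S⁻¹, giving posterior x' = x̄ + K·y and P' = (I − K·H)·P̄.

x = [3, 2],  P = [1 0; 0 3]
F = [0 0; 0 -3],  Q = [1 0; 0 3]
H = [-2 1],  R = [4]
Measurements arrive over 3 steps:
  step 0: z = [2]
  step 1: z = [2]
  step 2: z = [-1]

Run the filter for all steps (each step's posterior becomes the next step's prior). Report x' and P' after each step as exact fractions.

step 0: x' = [-8/19, 6/19], P' = [17/19 30/19; 30/19 120/19]
step 1: x' = [-112/1289, 2130/1289], P' = [1213/1289 2274/1289; 2274/1289 9096/1289]
step 2: x' = [-10202/96043, -136851/96043], P' = [90887/96043 171462/96043; 171462/96043 685848/96043]

step 0: x̄ = F·x = [0, -6]
step 0: P̄ = F·P·Fᵀ + Q = [1 0; 0 30]
step 0: y = z − H·x̄ = [8]
step 0: S = H·P̄·Hᵀ + R = [38]
step 0: K = P̄·Hᵀ·S⁻¹ = [-1/19; 15/19]
step 0: x' = x̄ + K·y = [-8/19, 6/19]
step 0: P' = (I − K·H)·P̄ = [17/19 30/19; 30/19 120/19]
step 1: x̄ = F·x = [0, -18/19]
step 1: P̄ = F·P·Fᵀ + Q = [1 0; 0 1137/19]
step 1: y = z − H·x̄ = [56/19]
step 1: S = H·P̄·Hᵀ + R = [1289/19]
step 1: K = P̄·Hᵀ·S⁻¹ = [-38/1289; 1137/1289]
step 1: x' = x̄ + K·y = [-112/1289, 2130/1289]
step 1: P' = (I − K·H)·P̄ = [1213/1289 2274/1289; 2274/1289 9096/1289]
step 2: x̄ = F·x = [0, -6390/1289]
step 2: P̄ = F·P·Fᵀ + Q = [1 0; 0 85731/1289]
step 2: y = z − H·x̄ = [5101/1289]
step 2: S = H·P̄·Hᵀ + R = [96043/1289]
step 2: K = P̄·Hᵀ·S⁻¹ = [-2578/96043; 85731/96043]
step 2: x' = x̄ + K·y = [-10202/96043, -136851/96043]
step 2: P' = (I − K·H)·P̄ = [90887/96043 171462/96043; 171462/96043 685848/96043]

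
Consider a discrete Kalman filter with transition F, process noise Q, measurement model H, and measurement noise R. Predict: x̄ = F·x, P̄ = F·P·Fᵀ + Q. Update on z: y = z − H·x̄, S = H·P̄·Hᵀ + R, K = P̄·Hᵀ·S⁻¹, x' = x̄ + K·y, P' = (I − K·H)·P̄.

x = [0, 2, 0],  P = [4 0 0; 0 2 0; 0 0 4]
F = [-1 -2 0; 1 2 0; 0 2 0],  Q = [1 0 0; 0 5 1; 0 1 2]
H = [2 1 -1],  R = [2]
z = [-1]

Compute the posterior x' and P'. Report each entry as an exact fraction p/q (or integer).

x̄ = F·x = [-4, 4, 4]
P̄ = F·P·Fᵀ + Q = [13 -12 -8; -12 17 9; -8 9 10]
y = z − H·x̄ = [7]
S = H·P̄·Hᵀ + R = [47]
K = P̄·Hᵀ·S⁻¹ = [22/47; -16/47; -17/47]
x' = x̄ + K·y = [-34/47, 76/47, 69/47]
P' = (I − K·H)·P̄ = [127/47 -212/47 -2/47; -212/47 543/47 151/47; -2/47 151/47 181/47]

x' = [-34/47, 76/47, 69/47]
P' = [127/47 -212/47 -2/47; -212/47 543/47 151/47; -2/47 151/47 181/47]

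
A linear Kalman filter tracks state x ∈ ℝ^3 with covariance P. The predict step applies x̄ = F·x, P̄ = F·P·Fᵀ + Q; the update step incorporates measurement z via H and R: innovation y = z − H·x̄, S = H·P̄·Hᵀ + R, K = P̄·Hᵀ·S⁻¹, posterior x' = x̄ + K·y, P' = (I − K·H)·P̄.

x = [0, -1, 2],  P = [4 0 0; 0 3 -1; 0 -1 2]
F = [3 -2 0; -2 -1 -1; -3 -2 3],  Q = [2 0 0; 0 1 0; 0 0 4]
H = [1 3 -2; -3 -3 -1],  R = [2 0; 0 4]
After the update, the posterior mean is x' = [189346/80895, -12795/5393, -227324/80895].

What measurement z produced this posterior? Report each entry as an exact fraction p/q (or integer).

x̄ = F·x = [2, -1, 8]
P̄ = F·P·Fᵀ + Q = [50 -20 -18; -20 20 25; -18 25 82]
S = H·P̄·Hᵀ + R = [212 59; 59 398]
K = P̄·Hᵀ·S⁻¹ = [14596/80895 -16798/80895; -167/5393 -314/5393; -36509/80895 -15523/80895]
x' − x̄ = [27556/80895, -7402/5393, -874484/80895] = K·y
y = (KᵀK)⁻¹·Kᵀ·(x' − x̄) = [18, 14]
z = y + H·x̄ = [18, 14] + [-17, -11] = [1, 3]

z = [1, 3]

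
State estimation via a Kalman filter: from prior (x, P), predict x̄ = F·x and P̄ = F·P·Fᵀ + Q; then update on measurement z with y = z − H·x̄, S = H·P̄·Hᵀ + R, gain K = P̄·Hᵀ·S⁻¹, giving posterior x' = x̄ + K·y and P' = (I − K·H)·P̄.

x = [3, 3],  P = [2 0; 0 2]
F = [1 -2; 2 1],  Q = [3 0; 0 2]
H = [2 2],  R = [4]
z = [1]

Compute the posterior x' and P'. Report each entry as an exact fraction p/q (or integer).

x' = [-23/4, 84/13]
P' = [13/2 -6; -6 84/13]

x̄ = F·x = [-3, 9]
P̄ = F·P·Fᵀ + Q = [13 0; 0 12]
y = z − H·x̄ = [-11]
S = H·P̄·Hᵀ + R = [104]
K = P̄·Hᵀ·S⁻¹ = [1/4; 3/13]
x' = x̄ + K·y = [-23/4, 84/13]
P' = (I − K·H)·P̄ = [13/2 -6; -6 84/13]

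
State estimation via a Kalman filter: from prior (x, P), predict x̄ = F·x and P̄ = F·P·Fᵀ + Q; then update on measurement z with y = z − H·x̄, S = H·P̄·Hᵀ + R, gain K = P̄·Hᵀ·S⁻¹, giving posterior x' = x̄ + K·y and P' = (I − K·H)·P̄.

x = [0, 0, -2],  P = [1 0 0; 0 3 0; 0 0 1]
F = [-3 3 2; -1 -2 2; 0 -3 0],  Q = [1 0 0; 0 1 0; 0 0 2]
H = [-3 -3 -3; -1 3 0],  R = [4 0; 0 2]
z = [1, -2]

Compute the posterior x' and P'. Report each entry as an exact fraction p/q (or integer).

x̄ = F·x = [-4, -4, 0]
P̄ = F·P·Fᵀ + Q = [41 -11 -27; -11 18 18; -27 18 29]
y = z − H·x̄ = [-23, 6]
S = H·P̄·Hᵀ + R = [436 -216; -216 271]
K = P̄·Hᵀ·S⁻¹ = [-18423/71500 -8552/17875; -1257/14300 607/3575; 309/17875 5589/17875]
x' = x̄ + K·y = [-67519/71500, -13721/14300, 26427/17875]
P' = (I − K·H)·P̄ = [234301/71500 11059/14300 -66258/17875; 11059/14300 1061/2860 -3672/3575; -66258/17875 -3672/3575 84206/17875]

x' = [-67519/71500, -13721/14300, 26427/17875]
P' = [234301/71500 11059/14300 -66258/17875; 11059/14300 1061/2860 -3672/3575; -66258/17875 -3672/3575 84206/17875]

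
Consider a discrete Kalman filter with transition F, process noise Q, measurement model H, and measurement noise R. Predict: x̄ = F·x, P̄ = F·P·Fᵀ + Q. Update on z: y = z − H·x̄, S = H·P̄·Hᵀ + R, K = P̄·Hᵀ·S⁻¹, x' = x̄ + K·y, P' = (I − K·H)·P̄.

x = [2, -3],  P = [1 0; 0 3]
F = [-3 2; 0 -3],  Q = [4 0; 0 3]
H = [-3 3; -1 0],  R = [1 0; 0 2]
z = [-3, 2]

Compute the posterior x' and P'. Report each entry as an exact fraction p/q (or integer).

x' = [-10370/5499, -1745/611]
P' = [7718/5499 848/611; 848/611 906/611]

x̄ = F·x = [-12, 9]
P̄ = F·P·Fᵀ + Q = [25 -18; -18 30]
y = z − H·x̄ = [-66, -10]
S = H·P̄·Hᵀ + R = [820 129; 129 27]
K = P̄·Hᵀ·S⁻¹ = [-86/1833 -3859/5499; 174/611 -424/611]
x' = x̄ + K·y = [-10370/5499, -1745/611]
P' = (I − K·H)·P̄ = [7718/5499 848/611; 848/611 906/611]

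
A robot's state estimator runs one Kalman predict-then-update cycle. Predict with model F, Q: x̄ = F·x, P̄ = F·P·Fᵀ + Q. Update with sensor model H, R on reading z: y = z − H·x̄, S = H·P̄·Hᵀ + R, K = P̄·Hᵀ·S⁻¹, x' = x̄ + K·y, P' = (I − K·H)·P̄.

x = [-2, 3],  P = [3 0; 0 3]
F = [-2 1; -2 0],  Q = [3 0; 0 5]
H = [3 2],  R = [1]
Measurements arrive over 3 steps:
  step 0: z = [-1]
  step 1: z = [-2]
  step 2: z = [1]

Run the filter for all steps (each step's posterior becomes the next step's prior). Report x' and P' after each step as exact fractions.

step 0: x̄ = F·x = [7, 4]
step 0: P̄ = F·P·Fᵀ + Q = [18 12; 12 17]
step 0: y = z − H·x̄ = [-30]
step 0: S = H·P̄·Hᵀ + R = [375]
step 0: K = P̄·Hᵀ·S⁻¹ = [26/125; 14/75]
step 0: x' = x̄ + K·y = [19/25, -8/5]
step 0: P' = (I − K·H)·P̄ = [222/125 -64/25; -64/25 59/15]
step 1: x̄ = F·x = [-78/25, -38/25]
step 1: P̄ = F·P·Fᵀ + Q = [9104/375 1528/125; 1528/125 1513/125]
step 1: y = z − H·x̄ = [52/5]
step 1: S = H·P̄·Hᵀ + R = [2073/5]
step 1: K = P̄·Hᵀ·S⁻¹ = [2432/10365; 1522/10365]
step 1: x' = x̄ + K·y = [-7046/10365, 74/10365]
step 1: P' = (I − K·H)·P̄ = [75248/51825 -106792/51825; -106792/51825 163993/51825]
step 2: x̄ = F·x = [4722/3455, 14092/10365]
step 2: P̄ = F·P·Fᵀ + Q = [1047628/51825 514576/51825; 514576/51825 560117/51825]
step 2: y = z − H·x̄ = [-60317/10365]
step 2: S = H·P̄·Hᵀ + R = [17895857/51825]
step 2: K = P̄·Hᵀ·S⁻¹ = [4172036/17895857; 380566/2556551]
step 2: x' = x̄ + K·y = [540670/53687571, 1261198/2556551]
step 2: P' = (I − K·H)·P̄ = [77702836/53687571 -5252200/2556551; -5252200/2556551 8068583/2556551]

step 0: x' = [19/25, -8/5], P' = [222/125 -64/25; -64/25 59/15]
step 1: x' = [-7046/10365, 74/10365], P' = [75248/51825 -106792/51825; -106792/51825 163993/51825]
step 2: x' = [540670/53687571, 1261198/2556551], P' = [77702836/53687571 -5252200/2556551; -5252200/2556551 8068583/2556551]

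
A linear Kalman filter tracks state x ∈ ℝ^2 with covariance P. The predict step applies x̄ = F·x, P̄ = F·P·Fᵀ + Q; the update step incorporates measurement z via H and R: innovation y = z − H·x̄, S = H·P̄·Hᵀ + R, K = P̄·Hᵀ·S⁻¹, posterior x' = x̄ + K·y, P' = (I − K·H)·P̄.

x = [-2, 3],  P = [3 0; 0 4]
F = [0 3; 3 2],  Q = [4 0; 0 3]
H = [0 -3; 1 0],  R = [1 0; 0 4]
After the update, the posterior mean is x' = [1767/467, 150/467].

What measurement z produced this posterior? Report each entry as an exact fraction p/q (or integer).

x̄ = F·x = [9, 0]
P̄ = F·P·Fᵀ + Q = [40 24; 24 46]
S = H·P̄·Hᵀ + R = [415 -72; -72 44]
K = P̄·Hᵀ·S⁻¹ = [-72/3269 2854/3269; -1086/3269 6/3269]
x' − x̄ = [-2436/467, 150/467] = K·y
y = (KᵀK)⁻¹·Kᵀ·(x' − x̄) = [-1, -6]
z = y + H·x̄ = [-1, -6] + [0, 9] = [-1, 3]

z = [-1, 3]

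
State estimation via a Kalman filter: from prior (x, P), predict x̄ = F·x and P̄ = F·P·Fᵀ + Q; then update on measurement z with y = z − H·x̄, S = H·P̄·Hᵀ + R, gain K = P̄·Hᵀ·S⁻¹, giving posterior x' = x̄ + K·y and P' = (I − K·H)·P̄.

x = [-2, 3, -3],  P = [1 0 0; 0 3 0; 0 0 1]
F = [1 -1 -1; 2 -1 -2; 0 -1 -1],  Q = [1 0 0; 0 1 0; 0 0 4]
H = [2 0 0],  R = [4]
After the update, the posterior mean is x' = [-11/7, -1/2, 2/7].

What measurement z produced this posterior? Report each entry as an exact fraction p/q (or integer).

x̄ = F·x = [-2, -1, 0]
P̄ = F·P·Fᵀ + Q = [6 7 4; 7 12 5; 4 5 8]
S = H·P̄·Hᵀ + R = [28]
K = P̄·Hᵀ·S⁻¹ = [3/7; 1/2; 2/7]
x' − x̄ = [3/7, 1/2, 2/7] = K·y
y = (KᵀK)⁻¹·Kᵀ·(x' − x̄) = [1]
z = y + H·x̄ = [1] + [-4] = [-3]

z = [-3]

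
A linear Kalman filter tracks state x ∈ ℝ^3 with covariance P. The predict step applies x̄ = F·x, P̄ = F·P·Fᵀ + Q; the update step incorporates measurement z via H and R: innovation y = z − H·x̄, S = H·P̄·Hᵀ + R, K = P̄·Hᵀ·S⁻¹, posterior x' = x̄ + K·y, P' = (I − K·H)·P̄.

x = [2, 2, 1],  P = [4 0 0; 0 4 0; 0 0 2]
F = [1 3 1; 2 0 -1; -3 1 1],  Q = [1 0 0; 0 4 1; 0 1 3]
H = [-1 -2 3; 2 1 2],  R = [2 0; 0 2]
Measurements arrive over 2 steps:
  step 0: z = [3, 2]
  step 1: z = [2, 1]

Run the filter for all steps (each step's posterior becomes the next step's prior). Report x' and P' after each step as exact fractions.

step 0: x' = [292744/248151, -105282/82717, 42747/82717], P' = [732833/248151 -248294/82717 -90595/82717; -248294/82717 292074/82717 103682/82717; -90595/82717 103682/82717 49581/82717]
step 1: x' = [481135995/1083511781, -7679331821/11918629591, 4444317283/11918629591], P' = [205163914/98501071 -2303261610/1083511781 -812701304/1083511781; -2303261610/1083511781 31510764014/11918629591 10778359866/11918629591; -812701304/1083511781 10778359866/11918629591 5508844520/11918629591]

step 0: x̄ = F·x = [9, 3, -3]
step 0: P̄ = F·P·Fᵀ + Q = [43 6 2; 6 22 -25; 2 -25 45]
step 0: y = z − H·x̄ = [27, -13]
step 0: S = H·P̄·Hᵀ + R = [850 143; 143 316]
step 0: K = P̄·Hᵀ·S⁻¹ = [-29212/248151 88607/248151; -12404/82717 1425/82717; 15987/82717 10827/82717]
step 0: x' = x̄ + K·y = [292744/248151, -105282/82717, 42747/82717]
step 0: P' = (I − K·H)·P̄ = [732833/248151 -248294/82717 -90595/82717; -248294/82717 292074/82717 103682/82717; -90595/82717 103682/82717 49581/82717]
step 1: x̄ = F·x = [-526553/248151, 457247/248151, -355279/82717]
step 1: P̄ = F·P·Fᵀ + Q = [5869139/248151 -4357292/248151 2775240/82717; -4357292/248151 5159819/248151 -2485775/82717; 2775240/82717 -2485775/82717 5029003/82717]
step 1: y = z − H·x̄ = [4081754/248151, 2975684/248151]
step 1: S = H·P̄·Hᵀ + R = [184892210/248151 131010803/248151; 131010803/248151 108828005/248151]
step 1: K = P̄·Hᵀ·S⁻¹ = [-4017443/98501071 292470945/1083511781; -243207760/1083511781 1197864163/11918629591; 177705826/1083511781 1958310109/11918629591]
step 1: x' = x̄ + K·y = [481135995/1083511781, -7679331821/11918629591, 4444317283/11918629591]
step 1: P' = (I − K·H)·P̄ = [205163914/98501071 -2303261610/1083511781 -812701304/1083511781; -2303261610/1083511781 31510764014/11918629591 10778359866/11918629591; -812701304/1083511781 10778359866/11918629591 5508844520/11918629591]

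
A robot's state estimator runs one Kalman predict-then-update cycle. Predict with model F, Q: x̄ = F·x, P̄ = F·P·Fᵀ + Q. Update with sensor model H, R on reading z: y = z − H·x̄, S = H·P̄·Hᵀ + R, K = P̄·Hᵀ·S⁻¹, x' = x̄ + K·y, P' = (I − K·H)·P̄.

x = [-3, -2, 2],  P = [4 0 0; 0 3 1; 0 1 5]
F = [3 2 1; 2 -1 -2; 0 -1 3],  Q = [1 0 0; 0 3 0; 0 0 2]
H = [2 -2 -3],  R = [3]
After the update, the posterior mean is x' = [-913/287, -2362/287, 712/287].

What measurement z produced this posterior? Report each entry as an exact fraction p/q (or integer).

z = [3]

x̄ = F·x = [-11, -8, 8]
P̄ = F·P·Fᵀ + Q = [58 3 14; 3 46 -28; 14 -28 44]
S = H·P̄·Hᵀ + R = [287]
K = P̄·Hᵀ·S⁻¹ = [68/287; -2/287; -48/287]
x' − x̄ = [2244/287, -66/287, -1584/287] = K·y
y = (KᵀK)⁻¹·Kᵀ·(x' − x̄) = [33]
z = y + H·x̄ = [33] + [-30] = [3]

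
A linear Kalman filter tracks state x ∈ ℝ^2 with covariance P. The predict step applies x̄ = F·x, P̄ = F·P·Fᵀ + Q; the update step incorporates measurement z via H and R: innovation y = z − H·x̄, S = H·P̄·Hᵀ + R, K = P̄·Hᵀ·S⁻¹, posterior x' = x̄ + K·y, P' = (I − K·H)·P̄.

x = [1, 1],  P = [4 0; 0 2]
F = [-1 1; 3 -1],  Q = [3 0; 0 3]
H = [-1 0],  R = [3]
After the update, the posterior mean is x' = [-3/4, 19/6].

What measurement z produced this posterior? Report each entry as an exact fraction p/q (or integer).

z = [1]

x̄ = F·x = [0, 2]
P̄ = F·P·Fᵀ + Q = [9 -14; -14 41]
S = H·P̄·Hᵀ + R = [12]
K = P̄·Hᵀ·S⁻¹ = [-3/4; 7/6]
x' − x̄ = [-3/4, 7/6] = K·y
y = (KᵀK)⁻¹·Kᵀ·(x' − x̄) = [1]
z = y + H·x̄ = [1] + [0] = [1]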